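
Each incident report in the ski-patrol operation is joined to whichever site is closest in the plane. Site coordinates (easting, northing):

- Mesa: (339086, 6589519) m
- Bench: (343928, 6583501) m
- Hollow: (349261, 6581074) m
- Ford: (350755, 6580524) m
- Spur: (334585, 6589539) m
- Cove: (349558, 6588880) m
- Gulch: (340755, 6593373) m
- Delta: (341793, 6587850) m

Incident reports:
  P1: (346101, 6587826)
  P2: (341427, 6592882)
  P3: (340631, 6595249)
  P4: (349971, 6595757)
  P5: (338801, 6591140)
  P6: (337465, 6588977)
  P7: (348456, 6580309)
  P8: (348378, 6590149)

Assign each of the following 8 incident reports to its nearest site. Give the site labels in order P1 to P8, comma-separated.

P1 → Cove (d²=13061765.00)
P2 → Gulch (d²=692665.00)
P3 → Gulch (d²=3534752.00)
P4 → Cove (d²=47463698.00)
P5 → Mesa (d²=2708866.00)
P6 → Mesa (d²=2921405.00)
P7 → Hollow (d²=1233250.00)
P8 → Cove (d²=3002761.00)

Cove, Gulch, Gulch, Cove, Mesa, Mesa, Hollow, Cove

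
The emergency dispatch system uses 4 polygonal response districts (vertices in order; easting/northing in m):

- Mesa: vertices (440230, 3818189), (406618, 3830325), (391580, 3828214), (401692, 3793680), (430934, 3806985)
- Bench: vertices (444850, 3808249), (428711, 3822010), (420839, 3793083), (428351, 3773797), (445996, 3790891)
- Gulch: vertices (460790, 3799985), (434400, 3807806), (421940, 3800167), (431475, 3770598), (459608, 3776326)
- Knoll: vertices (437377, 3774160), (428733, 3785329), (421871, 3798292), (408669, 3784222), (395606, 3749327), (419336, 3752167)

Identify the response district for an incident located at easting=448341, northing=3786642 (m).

Cast a ray rightward from (448341, 3786642). For each polygon, the edges (by vertex number in listed order) whose endpoints lie on opposite sides of northing = 3786642, where each meets that height, and whether that is right or left of the point:
Mesa: no edge straddles that height → 0 crossings.
Bench: 3–4 at easting≈423347.8 (left), 4–5 at easting≈441610.0 (left) → 0 crossings.
Gulch: 3–4 at easting≈426301.4 (left), 5–1 at easting≈460123.4 (right) → 1 crossing.
Knoll: 2–3 at easting≈428038.0 (left), 3–4 at easting≈410939.7 (left) → 0 crossings.
Only Gulch has an odd count, so the point is inside Gulch.

Gulch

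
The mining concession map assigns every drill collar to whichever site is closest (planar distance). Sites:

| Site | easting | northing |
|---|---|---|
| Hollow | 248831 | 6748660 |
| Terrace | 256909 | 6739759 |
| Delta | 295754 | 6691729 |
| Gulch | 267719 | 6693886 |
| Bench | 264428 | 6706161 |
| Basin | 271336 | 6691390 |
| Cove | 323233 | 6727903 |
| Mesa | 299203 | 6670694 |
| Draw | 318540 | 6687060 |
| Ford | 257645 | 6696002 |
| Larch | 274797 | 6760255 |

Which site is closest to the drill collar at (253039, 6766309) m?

Squared distances to each site:
Hollow: 329194465.000; Terrace: 719879400.000; Delta: 7386747625.000; Gulch: 5460593329.000; Bench: 3747491225.000; Basin: 5947636770.000; Cove: 6402218472.000; Mesa: 11273343121.000; Draw: 10570785002.000; Ford: 4964289485.000; Larch: 510061480.000.
Minimum at Hollow.

Hollow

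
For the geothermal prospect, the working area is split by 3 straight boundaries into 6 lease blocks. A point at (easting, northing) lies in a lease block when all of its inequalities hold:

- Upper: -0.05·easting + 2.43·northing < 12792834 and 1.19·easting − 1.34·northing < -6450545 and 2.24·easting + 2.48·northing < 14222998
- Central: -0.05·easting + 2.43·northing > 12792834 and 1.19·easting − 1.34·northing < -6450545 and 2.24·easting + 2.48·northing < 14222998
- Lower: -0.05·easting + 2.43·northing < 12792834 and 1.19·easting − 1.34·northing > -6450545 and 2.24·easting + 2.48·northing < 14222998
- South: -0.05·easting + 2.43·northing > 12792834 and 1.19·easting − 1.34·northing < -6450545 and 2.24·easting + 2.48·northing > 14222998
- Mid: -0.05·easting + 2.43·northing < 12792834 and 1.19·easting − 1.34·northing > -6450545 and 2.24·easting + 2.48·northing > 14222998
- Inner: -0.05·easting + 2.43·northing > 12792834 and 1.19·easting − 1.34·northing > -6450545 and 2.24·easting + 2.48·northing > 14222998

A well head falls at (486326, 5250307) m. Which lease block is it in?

-0.05·486326 + 2.43·5250307 = 12733929.710, which is < 12792834
1.19·486326 − 1.34·5250307 = -6456683.440, which is < -6450545
2.24·486326 + 2.48·5250307 = 14110131.600, which is < 14222998
This sign pattern matches Upper.

Upper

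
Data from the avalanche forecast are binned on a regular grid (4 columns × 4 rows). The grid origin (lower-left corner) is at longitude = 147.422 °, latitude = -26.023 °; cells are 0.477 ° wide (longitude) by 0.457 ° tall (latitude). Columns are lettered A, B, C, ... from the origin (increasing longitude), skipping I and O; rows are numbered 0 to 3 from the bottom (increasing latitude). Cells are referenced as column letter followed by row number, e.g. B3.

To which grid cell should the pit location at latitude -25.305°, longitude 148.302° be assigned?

Column index: ⌊(148.302 − 147.422) / 0.477⌋ = ⌊1.845⌋ = 1 → column B
Row offset from origin: ⌊(-25.305 − -26.023) / 0.457⌋ = ⌊1.571⌋ = 1 → row 1

B1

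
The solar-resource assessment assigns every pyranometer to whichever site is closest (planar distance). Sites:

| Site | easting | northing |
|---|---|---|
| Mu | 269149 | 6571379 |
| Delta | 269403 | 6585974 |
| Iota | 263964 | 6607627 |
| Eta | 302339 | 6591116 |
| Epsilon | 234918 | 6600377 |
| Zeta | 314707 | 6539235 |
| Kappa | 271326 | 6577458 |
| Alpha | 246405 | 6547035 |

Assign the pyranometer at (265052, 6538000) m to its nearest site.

Squared distances to each site:
Mu: 1130943050.000; Delta: 2320435877.000; Iota: 4849102873.000; Eta: 4211629825.000; Epsilon: 4798948085.000; Zeta: 2467144250.000; Kappa: 1596296840.000; Alpha: 429341834.000.
Minimum at Alpha.

Alpha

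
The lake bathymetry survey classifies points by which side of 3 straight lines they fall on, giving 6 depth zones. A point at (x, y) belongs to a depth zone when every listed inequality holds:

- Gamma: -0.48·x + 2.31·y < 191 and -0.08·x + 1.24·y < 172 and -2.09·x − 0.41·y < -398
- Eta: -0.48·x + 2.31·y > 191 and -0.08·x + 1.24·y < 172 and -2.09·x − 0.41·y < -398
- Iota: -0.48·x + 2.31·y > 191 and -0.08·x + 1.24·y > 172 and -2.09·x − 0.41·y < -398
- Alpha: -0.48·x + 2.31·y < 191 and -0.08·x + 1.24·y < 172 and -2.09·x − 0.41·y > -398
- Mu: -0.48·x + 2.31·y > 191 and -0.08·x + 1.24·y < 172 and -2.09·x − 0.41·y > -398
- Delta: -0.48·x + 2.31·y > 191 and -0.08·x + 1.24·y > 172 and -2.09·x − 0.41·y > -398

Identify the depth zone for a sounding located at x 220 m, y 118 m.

Gamma

-0.48·220 + 2.31·118 = 166.980, which is < 191
-0.08·220 + 1.24·118 = 128.720, which is < 172
-2.09·220 − 0.41·118 = -508.180, which is < -398
This sign pattern matches Gamma.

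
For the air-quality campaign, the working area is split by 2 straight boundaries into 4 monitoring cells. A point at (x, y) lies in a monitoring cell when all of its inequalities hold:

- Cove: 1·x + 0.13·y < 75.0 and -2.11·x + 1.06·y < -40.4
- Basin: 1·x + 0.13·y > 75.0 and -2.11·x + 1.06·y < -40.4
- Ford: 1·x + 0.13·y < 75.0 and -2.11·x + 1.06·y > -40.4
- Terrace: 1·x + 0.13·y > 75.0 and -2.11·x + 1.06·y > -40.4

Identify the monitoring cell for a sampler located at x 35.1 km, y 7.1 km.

1·35.1 + 0.13·7.1 = 36.023, which is < 75.0
-2.11·35.1 + 1.06·7.1 = -66.535, which is < -40.4
This sign pattern matches Cove.

Cove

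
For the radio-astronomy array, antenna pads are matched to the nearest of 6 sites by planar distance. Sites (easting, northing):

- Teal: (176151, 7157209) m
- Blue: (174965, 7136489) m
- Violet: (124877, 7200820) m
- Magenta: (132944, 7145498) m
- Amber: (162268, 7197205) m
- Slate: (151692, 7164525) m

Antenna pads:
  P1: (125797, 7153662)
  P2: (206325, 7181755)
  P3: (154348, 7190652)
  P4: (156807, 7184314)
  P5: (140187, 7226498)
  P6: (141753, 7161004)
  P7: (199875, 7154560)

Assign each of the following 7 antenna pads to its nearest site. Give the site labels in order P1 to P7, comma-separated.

P1 → Magenta (d²=117730505.00)
P2 → Teal (d²=1512976392.00)
P3 → Amber (d²=105668209.00)
P4 → Amber (d²=196000402.00)
P5 → Violet (d²=893755784.00)
P6 → Slate (d²=111181162.00)
P7 → Teal (d²=569845377.00)

Magenta, Teal, Amber, Amber, Violet, Slate, Teal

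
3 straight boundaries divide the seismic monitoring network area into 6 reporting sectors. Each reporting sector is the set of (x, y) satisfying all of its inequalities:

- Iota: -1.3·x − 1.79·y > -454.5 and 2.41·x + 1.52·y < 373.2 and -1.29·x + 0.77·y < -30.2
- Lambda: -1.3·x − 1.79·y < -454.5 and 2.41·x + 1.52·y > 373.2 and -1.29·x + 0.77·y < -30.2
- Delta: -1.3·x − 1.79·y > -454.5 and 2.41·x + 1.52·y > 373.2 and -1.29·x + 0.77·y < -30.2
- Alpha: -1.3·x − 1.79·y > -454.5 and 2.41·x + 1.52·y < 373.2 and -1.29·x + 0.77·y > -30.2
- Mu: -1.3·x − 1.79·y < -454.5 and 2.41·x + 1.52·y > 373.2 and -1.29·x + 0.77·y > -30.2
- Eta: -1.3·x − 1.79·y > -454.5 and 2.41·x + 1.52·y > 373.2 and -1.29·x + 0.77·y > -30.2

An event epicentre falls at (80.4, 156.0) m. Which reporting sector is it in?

-1.3·80.4 − 1.79·156.0 = -383.760, which is > -454.5
2.41·80.4 + 1.52·156.0 = 430.884, which is > 373.2
-1.29·80.4 + 0.77·156.0 = 16.404, which is > -30.2
This sign pattern matches Eta.

Eta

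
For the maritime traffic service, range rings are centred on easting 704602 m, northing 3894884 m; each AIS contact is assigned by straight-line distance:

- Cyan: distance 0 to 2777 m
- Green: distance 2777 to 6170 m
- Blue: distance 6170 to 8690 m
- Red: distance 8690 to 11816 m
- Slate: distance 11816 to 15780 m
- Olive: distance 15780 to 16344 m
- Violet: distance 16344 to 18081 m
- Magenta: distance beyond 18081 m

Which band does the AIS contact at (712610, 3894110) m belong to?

Distance = √((712610−704602)² + (3894110−3894884)²) = √(64128064.000 + 599076.000) = 8045.318 m.
6170 ≤ 8045.318 < 8690 → Blue.

Blue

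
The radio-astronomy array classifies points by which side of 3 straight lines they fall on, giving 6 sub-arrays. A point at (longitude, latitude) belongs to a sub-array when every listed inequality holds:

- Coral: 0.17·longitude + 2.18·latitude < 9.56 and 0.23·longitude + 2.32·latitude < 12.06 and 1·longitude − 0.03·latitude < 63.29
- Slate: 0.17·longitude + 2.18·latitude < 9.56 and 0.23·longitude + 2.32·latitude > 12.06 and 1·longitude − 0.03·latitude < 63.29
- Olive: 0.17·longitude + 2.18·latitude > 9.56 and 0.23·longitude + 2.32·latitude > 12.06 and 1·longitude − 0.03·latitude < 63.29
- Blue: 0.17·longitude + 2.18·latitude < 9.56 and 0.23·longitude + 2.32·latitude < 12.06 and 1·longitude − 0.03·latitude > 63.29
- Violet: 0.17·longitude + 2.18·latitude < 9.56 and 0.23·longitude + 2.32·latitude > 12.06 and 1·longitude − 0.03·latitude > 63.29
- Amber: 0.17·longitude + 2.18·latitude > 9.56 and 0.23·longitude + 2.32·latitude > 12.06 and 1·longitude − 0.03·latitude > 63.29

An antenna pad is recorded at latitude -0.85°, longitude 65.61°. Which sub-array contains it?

Violet

0.17·65.61 + 2.18·-0.85 = 9.301, which is < 9.56
0.23·65.61 + 2.32·-0.85 = 13.118, which is > 12.06
1·65.61 − 0.03·-0.85 = 65.635, which is > 63.29
This sign pattern matches Violet.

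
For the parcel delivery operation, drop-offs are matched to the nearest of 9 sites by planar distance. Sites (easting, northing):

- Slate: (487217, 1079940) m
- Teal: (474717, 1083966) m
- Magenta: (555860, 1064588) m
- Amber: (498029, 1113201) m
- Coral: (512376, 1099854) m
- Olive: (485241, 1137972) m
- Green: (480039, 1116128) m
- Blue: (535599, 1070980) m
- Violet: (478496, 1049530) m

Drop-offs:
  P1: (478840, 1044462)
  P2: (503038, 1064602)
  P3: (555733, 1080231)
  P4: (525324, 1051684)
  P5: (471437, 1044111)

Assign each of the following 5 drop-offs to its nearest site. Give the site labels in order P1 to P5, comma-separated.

Violet, Slate, Magenta, Blue, Violet

P1 → Violet (d²=25802960.00)
P2 → Slate (d²=485558285.00)
P3 → Magenta (d²=244719578.00)
P4 → Blue (d²=477911241.00)
P5 → Violet (d²=79195042.00)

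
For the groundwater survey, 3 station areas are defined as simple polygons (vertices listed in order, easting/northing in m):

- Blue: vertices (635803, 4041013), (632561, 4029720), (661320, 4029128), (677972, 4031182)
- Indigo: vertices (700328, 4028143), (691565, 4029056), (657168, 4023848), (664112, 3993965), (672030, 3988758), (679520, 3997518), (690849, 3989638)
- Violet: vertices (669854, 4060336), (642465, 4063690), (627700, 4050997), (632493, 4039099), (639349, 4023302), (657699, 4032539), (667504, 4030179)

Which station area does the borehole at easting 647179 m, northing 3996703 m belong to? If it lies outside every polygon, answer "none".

none

Cast a ray rightward from (647179, 3996703). For each polygon, the edges (by vertex number in listed order) whose endpoints lie on opposite sides of northing = 3996703, where each meets that height, and whether that is right or left of the point:
Blue: no edge straddles that height → 0 crossings.
Indigo: 3–4 at easting≈663475.8 (right), 5–6 at easting≈678823.2 (right), 6–7 at easting≈680691.7 (right), 7–1 at easting≈692588.2 (right) → 4 crossings.
Violet: no edge straddles that height → 0 crossings.
All counts are even, so the point lies outside every listed polygon.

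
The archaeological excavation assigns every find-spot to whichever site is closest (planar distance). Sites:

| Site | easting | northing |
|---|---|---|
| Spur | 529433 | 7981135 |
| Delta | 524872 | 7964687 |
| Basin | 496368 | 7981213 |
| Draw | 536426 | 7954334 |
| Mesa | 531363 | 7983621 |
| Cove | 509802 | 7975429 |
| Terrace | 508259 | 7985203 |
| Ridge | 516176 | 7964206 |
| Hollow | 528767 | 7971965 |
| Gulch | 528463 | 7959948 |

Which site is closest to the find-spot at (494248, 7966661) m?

Squared distances to each site:
Spur: 1447480901.000; Delta: 941726052.000; Basin: 216255104.000; Draw: 1930938613.000; Mesa: 1665164825.000; Cove: 318804740.000; Terrace: 540113885.000; Ridge: 486864209.000; Hollow: 1219693777.000; Gulch: 1215730594.000.
Minimum at Basin.

Basin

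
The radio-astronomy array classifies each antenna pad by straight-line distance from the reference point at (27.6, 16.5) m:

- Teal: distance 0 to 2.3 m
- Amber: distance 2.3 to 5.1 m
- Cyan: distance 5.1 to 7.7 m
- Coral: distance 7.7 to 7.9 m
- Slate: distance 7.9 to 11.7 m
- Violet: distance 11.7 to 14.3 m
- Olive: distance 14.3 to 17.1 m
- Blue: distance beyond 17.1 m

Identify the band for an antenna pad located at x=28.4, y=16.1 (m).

Teal

Distance = √((28.4−27.6)² + (16.1−16.5)²) = √(0.640 + 0.160) = 0.894 m.
0 ≤ 0.894 < 2.3 → Teal.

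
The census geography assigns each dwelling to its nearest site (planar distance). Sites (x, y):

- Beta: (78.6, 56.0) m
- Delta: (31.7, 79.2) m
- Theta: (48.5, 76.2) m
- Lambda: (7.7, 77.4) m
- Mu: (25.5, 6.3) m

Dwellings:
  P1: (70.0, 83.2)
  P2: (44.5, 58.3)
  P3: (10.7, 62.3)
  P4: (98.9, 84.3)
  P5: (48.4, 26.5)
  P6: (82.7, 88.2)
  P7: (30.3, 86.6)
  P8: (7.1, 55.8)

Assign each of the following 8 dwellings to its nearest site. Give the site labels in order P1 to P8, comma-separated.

Theta, Theta, Lambda, Beta, Mu, Beta, Delta, Lambda

P1 → Theta (d²=511.25)
P2 → Theta (d²=336.41)
P3 → Lambda (d²=237.01)
P4 → Beta (d²=1212.98)
P5 → Mu (d²=932.45)
P6 → Beta (d²=1053.65)
P7 → Delta (d²=56.72)
P8 → Lambda (d²=466.92)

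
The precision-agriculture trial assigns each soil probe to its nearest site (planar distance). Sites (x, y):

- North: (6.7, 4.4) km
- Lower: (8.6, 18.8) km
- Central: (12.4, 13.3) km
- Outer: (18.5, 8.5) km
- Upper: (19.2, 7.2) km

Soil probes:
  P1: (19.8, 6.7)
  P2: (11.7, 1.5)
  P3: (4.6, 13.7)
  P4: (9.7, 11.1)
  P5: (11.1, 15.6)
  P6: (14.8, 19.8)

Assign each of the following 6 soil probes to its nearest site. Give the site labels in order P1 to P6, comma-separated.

P1 → Upper (d²=0.61)
P2 → North (d²=33.41)
P3 → Lower (d²=42.01)
P4 → Central (d²=12.13)
P5 → Central (d²=6.98)
P6 → Lower (d²=39.44)

Upper, North, Lower, Central, Central, Lower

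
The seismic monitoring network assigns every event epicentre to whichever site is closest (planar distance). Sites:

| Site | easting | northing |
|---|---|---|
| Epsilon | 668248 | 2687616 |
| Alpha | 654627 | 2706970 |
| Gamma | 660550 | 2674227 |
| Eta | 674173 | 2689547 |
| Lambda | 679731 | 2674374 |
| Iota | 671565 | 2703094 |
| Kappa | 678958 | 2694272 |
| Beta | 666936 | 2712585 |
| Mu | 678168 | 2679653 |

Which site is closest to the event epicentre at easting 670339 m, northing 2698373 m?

Iota

Squared distances to each site:
Epsilon: 120085330.000; Alpha: 320775353.000; Gamma: 678853837.000; Eta: 92597832.000; Lambda: 664161665.000; Iota: 23790917.000; Kappa: 91105362.000; Beta: 213561353.000; Mu: 411731641.000.
Minimum at Iota.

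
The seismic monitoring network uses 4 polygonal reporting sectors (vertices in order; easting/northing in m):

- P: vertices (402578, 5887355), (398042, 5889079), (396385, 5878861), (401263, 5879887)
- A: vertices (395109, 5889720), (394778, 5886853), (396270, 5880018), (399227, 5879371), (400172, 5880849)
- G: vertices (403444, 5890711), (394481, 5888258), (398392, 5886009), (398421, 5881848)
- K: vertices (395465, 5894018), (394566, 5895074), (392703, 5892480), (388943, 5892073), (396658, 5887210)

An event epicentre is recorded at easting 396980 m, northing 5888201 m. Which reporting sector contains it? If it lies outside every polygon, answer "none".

G

Cast a ray rightward from (396980, 5888201). For each polygon, the edges (by vertex number in listed order) whose endpoints lie on opposite sides of northing = 5888201, where each meets that height, and whether that is right or left of the point:
P: 1–2 at easting≈400352.1 (right), 2–3 at easting≈397899.6 (right) → 2 crossings.
A: 1–2 at easting≈394933.6 (left), 5–1 at easting≈395975.9 (left) → 0 crossings.
G: 2–3 at easting≈394580.1 (left), 4–1 at easting≈402021.5 (right) → 1 crossing.
K: 4–5 at easting≈395085.8 (left), 5–1 at easting≈396484.3 (left) → 0 crossings.
Only G has an odd count, so the point is inside G.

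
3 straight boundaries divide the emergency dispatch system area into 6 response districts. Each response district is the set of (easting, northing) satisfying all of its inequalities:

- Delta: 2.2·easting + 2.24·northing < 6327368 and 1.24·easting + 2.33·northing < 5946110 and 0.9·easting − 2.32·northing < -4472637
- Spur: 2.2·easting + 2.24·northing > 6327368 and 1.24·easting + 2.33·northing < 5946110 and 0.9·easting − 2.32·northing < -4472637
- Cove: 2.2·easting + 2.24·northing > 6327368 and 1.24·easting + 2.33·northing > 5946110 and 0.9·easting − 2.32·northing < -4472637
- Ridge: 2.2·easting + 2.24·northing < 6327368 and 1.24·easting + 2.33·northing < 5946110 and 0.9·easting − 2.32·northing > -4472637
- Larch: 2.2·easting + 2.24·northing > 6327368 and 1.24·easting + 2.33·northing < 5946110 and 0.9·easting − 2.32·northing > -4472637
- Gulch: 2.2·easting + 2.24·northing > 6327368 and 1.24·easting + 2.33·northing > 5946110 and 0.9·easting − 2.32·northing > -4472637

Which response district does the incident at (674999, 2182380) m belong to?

2.2·674999 + 2.24·2182380 = 6373529.000, which is > 6327368
1.24·674999 + 2.33·2182380 = 5921944.160, which is < 5946110
0.9·674999 − 2.32·2182380 = -4455622.500, which is > -4472637
This sign pattern matches Larch.

Larch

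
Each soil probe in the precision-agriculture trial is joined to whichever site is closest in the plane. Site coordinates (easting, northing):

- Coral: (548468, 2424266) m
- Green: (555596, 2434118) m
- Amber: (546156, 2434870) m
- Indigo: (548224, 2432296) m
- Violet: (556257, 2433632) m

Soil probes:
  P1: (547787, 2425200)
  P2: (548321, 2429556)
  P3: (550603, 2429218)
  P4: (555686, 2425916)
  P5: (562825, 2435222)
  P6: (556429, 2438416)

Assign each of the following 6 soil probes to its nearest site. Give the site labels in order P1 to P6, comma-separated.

Coral, Indigo, Indigo, Coral, Violet, Green

P1 → Coral (d²=1336117.00)
P2 → Indigo (d²=7517009.00)
P3 → Indigo (d²=15133725.00)
P4 → Coral (d²=54822024.00)
P5 → Violet (d²=45666724.00)
P6 → Green (d²=19166693.00)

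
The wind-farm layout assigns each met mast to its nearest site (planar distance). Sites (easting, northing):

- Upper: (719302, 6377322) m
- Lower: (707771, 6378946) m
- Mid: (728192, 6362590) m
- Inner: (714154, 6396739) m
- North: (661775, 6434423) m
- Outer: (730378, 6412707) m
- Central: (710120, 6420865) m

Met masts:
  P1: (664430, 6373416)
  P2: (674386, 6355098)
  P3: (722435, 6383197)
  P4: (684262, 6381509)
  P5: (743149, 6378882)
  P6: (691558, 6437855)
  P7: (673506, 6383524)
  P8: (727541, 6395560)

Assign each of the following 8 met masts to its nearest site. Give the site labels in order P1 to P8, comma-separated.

Lower, Lower, Upper, Lower, Mid, Central, Lower, Inner

P1 → Lower (d²=1909023181.00)
P2 → Lower (d²=1683285329.00)
P3 → Upper (d²=44331314.00)
P4 → Lower (d²=559242050.00)
P5 → Mid (d²=489141113.00)
P6 → Central (d²=633207944.00)
P7 → Lower (d²=1195048309.00)
P8 → Inner (d²=180601810.00)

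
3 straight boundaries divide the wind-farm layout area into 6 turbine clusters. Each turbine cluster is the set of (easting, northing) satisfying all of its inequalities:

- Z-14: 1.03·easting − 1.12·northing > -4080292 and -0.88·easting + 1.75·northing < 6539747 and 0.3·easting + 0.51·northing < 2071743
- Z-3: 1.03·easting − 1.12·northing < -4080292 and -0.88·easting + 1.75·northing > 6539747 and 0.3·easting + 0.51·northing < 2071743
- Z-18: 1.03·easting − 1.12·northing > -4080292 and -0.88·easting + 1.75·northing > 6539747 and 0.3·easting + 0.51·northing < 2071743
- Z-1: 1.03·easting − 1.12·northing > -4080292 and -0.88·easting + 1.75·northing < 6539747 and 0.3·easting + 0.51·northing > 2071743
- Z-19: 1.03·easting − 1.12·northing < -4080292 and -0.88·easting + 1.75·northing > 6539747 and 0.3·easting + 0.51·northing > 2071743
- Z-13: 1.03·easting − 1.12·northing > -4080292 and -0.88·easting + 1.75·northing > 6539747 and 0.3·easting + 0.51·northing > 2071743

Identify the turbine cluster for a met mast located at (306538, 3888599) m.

1.03·306538 − 1.12·3888599 = -4039496.740, which is > -4080292
-0.88·306538 + 1.75·3888599 = 6535294.810, which is < 6539747
0.3·306538 + 0.51·3888599 = 2075146.890, which is > 2071743
This sign pattern matches Z-1.

Z-1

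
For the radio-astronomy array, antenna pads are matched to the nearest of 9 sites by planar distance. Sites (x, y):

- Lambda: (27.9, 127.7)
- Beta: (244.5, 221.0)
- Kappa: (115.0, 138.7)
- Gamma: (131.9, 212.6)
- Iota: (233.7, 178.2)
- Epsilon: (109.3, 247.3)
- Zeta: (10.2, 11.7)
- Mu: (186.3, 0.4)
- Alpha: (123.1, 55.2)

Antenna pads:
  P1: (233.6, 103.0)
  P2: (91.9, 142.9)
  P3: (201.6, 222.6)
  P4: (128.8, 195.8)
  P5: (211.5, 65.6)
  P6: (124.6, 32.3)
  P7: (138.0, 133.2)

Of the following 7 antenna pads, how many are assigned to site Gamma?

P1 → Iota
P2 → Kappa
P3 → Beta
P4 → Gamma
P5 → Mu
P6 → Alpha
P7 → Kappa
1 of the 7 goes to Gamma.

1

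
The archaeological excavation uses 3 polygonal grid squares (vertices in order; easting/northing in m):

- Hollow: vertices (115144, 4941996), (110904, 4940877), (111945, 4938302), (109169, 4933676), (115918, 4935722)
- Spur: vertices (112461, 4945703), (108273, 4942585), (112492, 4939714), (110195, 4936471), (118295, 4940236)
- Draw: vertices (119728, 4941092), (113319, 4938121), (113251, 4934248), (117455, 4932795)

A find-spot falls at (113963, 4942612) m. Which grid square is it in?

Cast a ray rightward from (113963, 4942612). For each polygon, the edges (by vertex number in listed order) whose endpoints lie on opposite sides of northing = 4942612, where each meets that height, and whether that is right or left of the point:
Hollow: no edge straddles that height → 0 crossings.
Spur: 1–2 at easting≈108309.3 (left), 5–1 at easting≈115759.5 (right) → 1 crossing.
Draw: no edge straddles that height → 0 crossings.
Only Spur has an odd count, so the point is inside Spur.

Spur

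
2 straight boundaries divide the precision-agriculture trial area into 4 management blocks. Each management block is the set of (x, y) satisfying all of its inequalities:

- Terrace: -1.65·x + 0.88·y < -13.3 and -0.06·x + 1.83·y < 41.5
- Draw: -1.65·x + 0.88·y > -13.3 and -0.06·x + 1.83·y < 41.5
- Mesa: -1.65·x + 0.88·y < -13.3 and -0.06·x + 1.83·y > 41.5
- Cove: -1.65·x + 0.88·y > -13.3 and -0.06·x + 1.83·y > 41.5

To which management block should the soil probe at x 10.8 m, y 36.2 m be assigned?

-1.65·10.8 + 0.88·36.2 = 14.036, which is > -13.3
-0.06·10.8 + 1.83·36.2 = 65.598, which is > 41.5
This sign pattern matches Cove.

Cove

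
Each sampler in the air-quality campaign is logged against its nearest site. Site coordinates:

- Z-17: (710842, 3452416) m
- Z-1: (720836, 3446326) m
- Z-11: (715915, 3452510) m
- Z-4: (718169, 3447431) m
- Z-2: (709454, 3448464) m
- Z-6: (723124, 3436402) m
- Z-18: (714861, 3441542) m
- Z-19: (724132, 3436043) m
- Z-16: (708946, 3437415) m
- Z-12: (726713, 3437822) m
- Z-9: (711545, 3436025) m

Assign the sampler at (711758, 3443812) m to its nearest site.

Z-18

Squared distances to each site:
Z-17: 74867872.000; Z-1: 88730280.000; Z-11: 92935853.000; Z-4: 54198082.000; Z-2: 26949520.000; Z-6: 184094056.000; Z-18: 14781509.000; Z-19: 213473237.000; Z-16: 48828953.000; Z-12: 259532125.000; Z-9: 60682738.000.
Minimum at Z-18.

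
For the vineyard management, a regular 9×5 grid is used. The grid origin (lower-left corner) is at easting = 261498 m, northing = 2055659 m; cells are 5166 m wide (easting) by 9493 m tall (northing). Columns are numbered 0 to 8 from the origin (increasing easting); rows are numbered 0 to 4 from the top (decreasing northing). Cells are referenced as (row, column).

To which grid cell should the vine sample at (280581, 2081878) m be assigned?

(2, 3)

Column index: ⌊(280581 − 261498) / 5166⌋ = ⌊3.694⌋ = 3
Row offset from origin: ⌊(2081878 − 2055659) / 9493⌋ = ⌊2.762⌋ = 2 → row 2 (counted from top)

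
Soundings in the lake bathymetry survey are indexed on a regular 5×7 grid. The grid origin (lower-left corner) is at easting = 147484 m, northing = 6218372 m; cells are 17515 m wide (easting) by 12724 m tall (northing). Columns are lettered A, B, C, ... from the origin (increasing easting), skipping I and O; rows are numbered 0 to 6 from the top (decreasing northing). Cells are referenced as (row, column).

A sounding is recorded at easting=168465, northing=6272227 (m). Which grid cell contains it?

(2, B)

Column index: ⌊(168465 − 147484) / 17515⌋ = ⌊1.198⌋ = 1 → column B
Row offset from origin: ⌊(6272227 − 6218372) / 12724⌋ = ⌊4.233⌋ = 4 → row 2 (counted from top)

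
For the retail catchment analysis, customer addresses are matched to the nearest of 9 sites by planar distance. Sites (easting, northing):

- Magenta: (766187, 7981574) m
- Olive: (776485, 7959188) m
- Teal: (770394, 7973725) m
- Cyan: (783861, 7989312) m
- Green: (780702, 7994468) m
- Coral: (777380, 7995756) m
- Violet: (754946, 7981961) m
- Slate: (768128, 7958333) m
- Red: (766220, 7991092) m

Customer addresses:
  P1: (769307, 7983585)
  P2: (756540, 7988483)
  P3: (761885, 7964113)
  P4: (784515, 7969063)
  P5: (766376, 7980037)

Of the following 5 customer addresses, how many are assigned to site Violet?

1

P1 → Magenta
P2 → Violet
P3 → Slate
P4 → Olive
P5 → Magenta
1 of the 5 goes to Violet.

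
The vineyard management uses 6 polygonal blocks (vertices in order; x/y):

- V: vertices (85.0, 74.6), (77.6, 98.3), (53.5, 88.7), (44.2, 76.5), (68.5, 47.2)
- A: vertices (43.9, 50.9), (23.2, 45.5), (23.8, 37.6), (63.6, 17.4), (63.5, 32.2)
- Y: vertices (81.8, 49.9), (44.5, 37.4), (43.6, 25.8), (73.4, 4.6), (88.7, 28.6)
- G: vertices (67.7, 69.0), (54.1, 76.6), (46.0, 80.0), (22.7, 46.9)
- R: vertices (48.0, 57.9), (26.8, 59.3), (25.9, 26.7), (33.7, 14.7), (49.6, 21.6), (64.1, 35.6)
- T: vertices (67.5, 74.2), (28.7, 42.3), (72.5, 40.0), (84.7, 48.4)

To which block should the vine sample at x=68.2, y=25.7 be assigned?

Cast a ray rightward from (68.2, 25.7). For each polygon, the edges (by vertex number in listed order) whose endpoints lie on opposite sides of y = 25.7, where each meets that height, and whether that is right or left of the point:
V: no edge straddles that height → 0 crossings.
A: 3–4 at x≈47.25 (left), 4–5 at x≈63.54 (left) → 0 crossings.
Y: 3–4 at x≈43.74 (left), 4–5 at x≈86.85 (right) → 1 crossing.
G: no edge straddles that height → 0 crossings.
R: 3–4 at x≈26.55 (left), 5–6 at x≈53.85 (left) → 0 crossings.
T: no edge straddles that height → 0 crossings.
Only Y has an odd count, so the point is inside Y.

Y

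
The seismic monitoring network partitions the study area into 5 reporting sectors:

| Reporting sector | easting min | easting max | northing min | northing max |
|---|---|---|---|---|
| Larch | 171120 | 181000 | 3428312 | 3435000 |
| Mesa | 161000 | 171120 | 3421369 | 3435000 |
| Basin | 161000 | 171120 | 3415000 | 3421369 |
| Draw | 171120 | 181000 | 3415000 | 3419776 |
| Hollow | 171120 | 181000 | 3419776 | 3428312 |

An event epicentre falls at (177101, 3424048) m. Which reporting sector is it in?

Hollow

The point has easting = 177101 and northing = 3424048.
Only Hollow satisfies 171120 ≤ easting ≤ 181000 and 3419776 ≤ northing ≤ 3428312.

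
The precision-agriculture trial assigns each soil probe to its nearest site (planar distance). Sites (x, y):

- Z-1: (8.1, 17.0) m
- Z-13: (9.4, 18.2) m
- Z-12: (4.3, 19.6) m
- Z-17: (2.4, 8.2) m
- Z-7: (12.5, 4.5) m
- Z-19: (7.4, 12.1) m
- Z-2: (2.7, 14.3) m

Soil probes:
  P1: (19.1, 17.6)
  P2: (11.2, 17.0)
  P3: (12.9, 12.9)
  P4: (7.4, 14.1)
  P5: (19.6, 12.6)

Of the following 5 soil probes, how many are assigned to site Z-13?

P1 → Z-13
P2 → Z-13
P3 → Z-19
P4 → Z-19
P5 → Z-7
2 of the 5 go to Z-13.

2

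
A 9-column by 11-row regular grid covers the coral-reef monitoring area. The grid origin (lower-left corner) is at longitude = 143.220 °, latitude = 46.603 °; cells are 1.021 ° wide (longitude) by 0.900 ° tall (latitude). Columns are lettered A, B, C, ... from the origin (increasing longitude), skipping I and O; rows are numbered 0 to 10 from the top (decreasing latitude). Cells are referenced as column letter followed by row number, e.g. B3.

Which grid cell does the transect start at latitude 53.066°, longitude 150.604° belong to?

H3

Column index: ⌊(150.604 − 143.220) / 1.021⌋ = ⌊7.232⌋ = 7 → column H
Row offset from origin: ⌊(53.066 − 46.603) / 0.900⌋ = ⌊7.181⌋ = 7 → row 3 (counted from top)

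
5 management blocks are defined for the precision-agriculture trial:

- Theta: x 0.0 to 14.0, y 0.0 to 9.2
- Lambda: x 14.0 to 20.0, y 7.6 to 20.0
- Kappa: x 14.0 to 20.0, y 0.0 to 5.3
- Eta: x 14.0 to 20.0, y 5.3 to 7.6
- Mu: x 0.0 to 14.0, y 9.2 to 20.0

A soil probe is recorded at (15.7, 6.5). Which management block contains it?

The point has x = 15.7 and y = 6.5.
Only Eta satisfies 14.0 ≤ x ≤ 20.0 and 5.3 ≤ y ≤ 7.6.

Eta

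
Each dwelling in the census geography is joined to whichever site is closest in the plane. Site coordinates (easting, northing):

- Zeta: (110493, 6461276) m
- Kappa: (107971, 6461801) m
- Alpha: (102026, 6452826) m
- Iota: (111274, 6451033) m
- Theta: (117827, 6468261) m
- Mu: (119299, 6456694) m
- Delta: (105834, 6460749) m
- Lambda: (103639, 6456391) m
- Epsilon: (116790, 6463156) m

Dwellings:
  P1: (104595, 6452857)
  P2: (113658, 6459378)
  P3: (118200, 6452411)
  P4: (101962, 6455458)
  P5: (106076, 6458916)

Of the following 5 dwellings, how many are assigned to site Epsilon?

0

P1 → Alpha
P2 → Zeta
P3 → Mu
P4 → Lambda
P5 → Delta
0 of the 5 go to Epsilon.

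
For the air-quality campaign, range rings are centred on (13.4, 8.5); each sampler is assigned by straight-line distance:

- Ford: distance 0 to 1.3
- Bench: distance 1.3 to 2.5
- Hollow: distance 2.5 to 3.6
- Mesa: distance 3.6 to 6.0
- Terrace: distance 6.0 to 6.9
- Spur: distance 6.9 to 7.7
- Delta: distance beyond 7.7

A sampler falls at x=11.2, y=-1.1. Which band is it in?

Distance = √((11.2−13.4)² + (-1.1−8.5)²) = √(4.840 + 92.160) = 9.849.
7.7 ≤ 9.849 < ∞ → Delta.

Delta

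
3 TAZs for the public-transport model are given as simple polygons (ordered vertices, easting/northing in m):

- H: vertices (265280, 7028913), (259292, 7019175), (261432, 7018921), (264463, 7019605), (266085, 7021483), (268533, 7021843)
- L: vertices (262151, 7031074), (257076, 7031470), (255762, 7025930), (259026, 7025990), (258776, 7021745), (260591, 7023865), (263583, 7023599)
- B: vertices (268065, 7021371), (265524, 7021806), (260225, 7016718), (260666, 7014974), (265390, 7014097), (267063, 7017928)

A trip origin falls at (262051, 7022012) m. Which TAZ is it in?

Cast a ray rightward from (262051, 7022012). For each polygon, the edges (by vertex number in listed order) whose endpoints lie on opposite sides of northing = 7022012, where each meets that height, and whether that is right or left of the point:
H: 1–2 at easting≈261036.5 (left), 6–1 at easting≈268455.2 (right) → 1 crossing.
L: 4–5 at easting≈258791.7 (left), 5–6 at easting≈259004.6 (left) → 0 crossings.
B: no edge straddles that height → 0 crossings.
Only H has an odd count, so the point is inside H.

H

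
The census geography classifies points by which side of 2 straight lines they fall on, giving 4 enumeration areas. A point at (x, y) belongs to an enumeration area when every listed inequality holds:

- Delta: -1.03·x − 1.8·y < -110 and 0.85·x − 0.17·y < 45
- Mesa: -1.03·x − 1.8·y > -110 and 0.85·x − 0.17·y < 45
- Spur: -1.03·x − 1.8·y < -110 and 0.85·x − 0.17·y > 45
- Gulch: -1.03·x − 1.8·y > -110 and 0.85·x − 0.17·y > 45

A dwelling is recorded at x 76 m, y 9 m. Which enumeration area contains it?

-1.03·76 − 1.8·9 = -94.480, which is > -110
0.85·76 − 0.17·9 = 63.070, which is > 45
This sign pattern matches Gulch.

Gulch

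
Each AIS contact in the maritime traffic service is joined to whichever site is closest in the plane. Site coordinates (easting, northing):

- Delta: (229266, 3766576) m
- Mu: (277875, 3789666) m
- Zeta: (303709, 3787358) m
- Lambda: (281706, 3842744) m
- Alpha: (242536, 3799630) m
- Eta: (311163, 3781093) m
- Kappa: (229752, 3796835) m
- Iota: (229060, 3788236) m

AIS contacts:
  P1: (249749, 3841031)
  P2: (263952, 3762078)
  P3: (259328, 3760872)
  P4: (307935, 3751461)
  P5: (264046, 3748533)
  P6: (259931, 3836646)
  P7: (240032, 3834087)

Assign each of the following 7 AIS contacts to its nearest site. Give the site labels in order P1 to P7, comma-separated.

P1 → Lambda (d²=1024184218.00)
P2 → Mu (d²=954947673.00)
P3 → Delta (d²=936259460.00)
P4 → Eta (d²=888475408.00)
P5 → Delta (d²=1535198249.00)
P6 → Lambda (d²=511336229.00)
P7 → Alpha (d²=1193554865.00)

Lambda, Mu, Delta, Eta, Delta, Lambda, Alpha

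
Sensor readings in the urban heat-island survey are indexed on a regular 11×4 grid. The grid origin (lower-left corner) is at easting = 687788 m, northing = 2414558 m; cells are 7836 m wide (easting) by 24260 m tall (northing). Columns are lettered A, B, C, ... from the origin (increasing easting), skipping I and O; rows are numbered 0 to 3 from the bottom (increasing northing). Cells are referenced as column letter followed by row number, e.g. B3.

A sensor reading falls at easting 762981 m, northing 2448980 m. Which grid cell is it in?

Column index: ⌊(762981 − 687788) / 7836⌋ = ⌊9.596⌋ = 9 → column K
Row offset from origin: ⌊(2448980 − 2414558) / 24260⌋ = ⌊1.419⌋ = 1 → row 1

K1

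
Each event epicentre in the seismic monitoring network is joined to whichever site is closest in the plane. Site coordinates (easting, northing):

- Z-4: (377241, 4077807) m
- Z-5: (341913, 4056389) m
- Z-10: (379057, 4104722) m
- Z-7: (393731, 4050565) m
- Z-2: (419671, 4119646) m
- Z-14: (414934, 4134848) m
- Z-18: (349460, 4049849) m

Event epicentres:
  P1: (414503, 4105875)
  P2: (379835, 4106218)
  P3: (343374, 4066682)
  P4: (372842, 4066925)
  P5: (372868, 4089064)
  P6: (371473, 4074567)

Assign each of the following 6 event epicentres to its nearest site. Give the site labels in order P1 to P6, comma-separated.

Z-2, Z-10, Z-5, Z-4, Z-4, Z-4

P1 → Z-2 (d²=216348665.00)
P2 → Z-10 (d²=2843300.00)
P3 → Z-5 (d²=108080370.00)
P4 → Z-4 (d²=137769125.00)
P5 → Z-4 (d²=145843178.00)
P6 → Z-4 (d²=43767424.00)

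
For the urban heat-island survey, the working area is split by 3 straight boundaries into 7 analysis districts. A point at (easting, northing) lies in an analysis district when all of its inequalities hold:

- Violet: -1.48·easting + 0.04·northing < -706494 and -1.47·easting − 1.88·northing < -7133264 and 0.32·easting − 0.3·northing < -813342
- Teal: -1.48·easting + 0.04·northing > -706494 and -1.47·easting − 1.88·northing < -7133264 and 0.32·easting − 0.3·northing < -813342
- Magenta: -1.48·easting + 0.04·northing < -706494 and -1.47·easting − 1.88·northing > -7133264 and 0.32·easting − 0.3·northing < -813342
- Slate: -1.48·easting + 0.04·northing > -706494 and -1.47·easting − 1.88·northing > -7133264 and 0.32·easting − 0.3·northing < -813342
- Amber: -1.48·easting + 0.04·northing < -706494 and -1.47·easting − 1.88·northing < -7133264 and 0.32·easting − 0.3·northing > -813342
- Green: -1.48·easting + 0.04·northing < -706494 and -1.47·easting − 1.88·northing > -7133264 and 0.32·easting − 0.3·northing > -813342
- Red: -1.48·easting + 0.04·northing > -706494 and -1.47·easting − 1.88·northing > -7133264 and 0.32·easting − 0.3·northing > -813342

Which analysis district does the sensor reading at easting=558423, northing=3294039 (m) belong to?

-1.48·558423 + 0.04·3294039 = -694704.480, which is > -706494
-1.47·558423 − 1.88·3294039 = -7013675.130, which is > -7133264
0.32·558423 − 0.3·3294039 = -809516.340, which is > -813342
This sign pattern matches Red.

Red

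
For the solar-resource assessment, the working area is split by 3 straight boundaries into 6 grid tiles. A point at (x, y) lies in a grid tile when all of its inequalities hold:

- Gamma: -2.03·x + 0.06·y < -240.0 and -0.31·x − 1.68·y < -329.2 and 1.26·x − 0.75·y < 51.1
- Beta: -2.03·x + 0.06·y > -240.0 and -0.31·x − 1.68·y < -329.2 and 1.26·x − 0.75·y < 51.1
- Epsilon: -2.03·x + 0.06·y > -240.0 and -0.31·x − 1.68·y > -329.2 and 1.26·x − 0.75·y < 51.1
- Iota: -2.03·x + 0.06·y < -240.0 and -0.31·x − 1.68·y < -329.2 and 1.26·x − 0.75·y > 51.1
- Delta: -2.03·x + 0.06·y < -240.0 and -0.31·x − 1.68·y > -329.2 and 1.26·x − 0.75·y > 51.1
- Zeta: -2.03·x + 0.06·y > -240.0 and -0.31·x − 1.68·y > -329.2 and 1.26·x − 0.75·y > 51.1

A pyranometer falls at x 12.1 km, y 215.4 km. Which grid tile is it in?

Beta

-2.03·12.1 + 0.06·215.4 = -11.639, which is > -240.0
-0.31·12.1 − 1.68·215.4 = -365.623, which is < -329.2
1.26·12.1 − 0.75·215.4 = -146.304, which is < 51.1
This sign pattern matches Beta.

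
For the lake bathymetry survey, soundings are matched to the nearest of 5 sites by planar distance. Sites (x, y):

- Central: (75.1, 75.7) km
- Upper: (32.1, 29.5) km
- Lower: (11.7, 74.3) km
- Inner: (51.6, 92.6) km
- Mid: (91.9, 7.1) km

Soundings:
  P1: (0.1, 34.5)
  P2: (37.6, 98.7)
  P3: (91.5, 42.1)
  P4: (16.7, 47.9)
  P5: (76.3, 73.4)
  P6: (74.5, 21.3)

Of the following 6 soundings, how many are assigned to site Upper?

2

P1 → Upper
P2 → Inner
P3 → Mid
P4 → Upper
P5 → Central
P6 → Mid
2 of the 6 go to Upper.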